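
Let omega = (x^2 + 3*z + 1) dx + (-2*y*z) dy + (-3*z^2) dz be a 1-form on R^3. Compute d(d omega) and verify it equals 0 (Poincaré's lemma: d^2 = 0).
d(d omega) = 0

Step 1: d omega = sum_{i<j} (∂f_j/∂x_i - ∂f_i/∂x_j) dx_i ∧ dx_j:
  coeff of dx ∧ dy: 0
  coeff of dx ∧ dz: -3
  coeff of dy ∧ dz: 2*y
Step 2: Apply d again to each 2-form coefficient. The only possible 3-form in R^3 is dx ∧ dy ∧ dz, with coefficient
  ∂(coeff of dy∧dz)/∂x - ∂(coeff of dx∧dz)/∂y + ∂(coeff of dx∧dy)/∂z
  = ∂/∂x (2*y) - ∂/∂y (-3) + ∂/∂z (0).
Each of these terms simplifies to sums of mixed partials that cancel in pairs. The result is 0 (by equality of mixed partials for smooth functions — Schwarz / Clairaut).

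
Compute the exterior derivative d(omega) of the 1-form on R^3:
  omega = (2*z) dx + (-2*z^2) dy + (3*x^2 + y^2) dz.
d(omega) = (6*x - 2) dx ∧ dz + (2*y + 4*z) dy ∧ dz

For a 1-form omega = sum_i f_i dx_i, the exterior derivative is
  d(omega) = sum_{i < j} (∂f_j/∂x_i - ∂f_i/∂x_j) dx_i ∧ dx_j.
  coefficient of dx ∧ dz: ∂f_3/∂x - ∂f_1/∂z = ∂(3*x^2 + y^2)/∂x - ∂(2*z)/∂z = 6*x - 2
  coefficient of dy ∧ dz: ∂f_3/∂y - ∂f_2/∂z = ∂(3*x^2 + y^2)/∂y - ∂(-2*z^2)/∂z = 2*y + 4*z
Assembling: d(omega) = (6*x - 2) dx ∧ dz + (2*y + 4*z) dy ∧ dz.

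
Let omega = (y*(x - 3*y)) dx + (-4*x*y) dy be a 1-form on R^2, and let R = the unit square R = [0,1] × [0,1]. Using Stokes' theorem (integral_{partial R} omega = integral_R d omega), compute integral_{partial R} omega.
integral_(partial R) omega = 1/2

Stokes: integral_partial_R omega = integral_R d omega with d omega = (∂Q/∂x - ∂P/∂y) dx ∧ dy.
  ∂Q/∂x = -4*y
  ∂P/∂y = x - 6*y
  integrand = ∂Q/∂x - ∂P/∂y = -x + 2*y.
Integrating over R: integral_0^1 integral_0^1 (-x + 2*y) dx dy = 1/2.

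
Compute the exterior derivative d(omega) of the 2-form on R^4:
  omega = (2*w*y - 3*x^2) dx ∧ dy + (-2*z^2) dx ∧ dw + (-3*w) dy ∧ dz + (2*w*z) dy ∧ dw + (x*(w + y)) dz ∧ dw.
d(omega) = (2*y) dx ∧ dy ∧ dw + (w + y + 4*z) dx ∧ dz ∧ dw + (-2*w + x - 3) dy ∧ dz ∧ dw

For a 2-form omega = sum_{i<j} g_{ij} dx_i ∧ dx_j, the exterior derivative is
  d(omega) = sum_{i<j} d(g_{ij}) ∧ dx_i ∧ dx_j = sum_{i<j, k} (∂g_{ij}/∂x_k) dx_k ∧ dx_i ∧ dx_j.
Expand each term, using dx_k ∧ dx_i ∧ dx_j = sgn(permutation) dx_{(a)} ∧ dx_{(b)} ∧ dx_{(c)} with (a < b < c) sorted:
  d(2*w*y - 3*x^2) includes (∂/∂w)(2*w*y - 3*x^2) dw = (2*y) dw, which multiplied by dx ∧ dy gives (2*y) dx ∧ dy ∧ dw
  d(-2*z^2) includes (∂/∂z)(-2*z^2) dz = (-4*z) dz, which multiplied by dx ∧ dw gives (4*z) dx ∧ dz ∧ dw
  d(-3*w) includes (∂/∂w)(-3*w) dw = (-3) dw, which multiplied by dy ∧ dz gives (-3) dy ∧ dz ∧ dw
  d(2*w*z) includes (∂/∂z)(2*w*z) dz = (2*w) dz, which multiplied by dy ∧ dw gives (-2*w) dy ∧ dz ∧ dw
  d(x*(w + y)) includes (∂/∂x)(x*(w + y)) dx = (w + y) dx, which multiplied by dz ∧ dw gives (w + y) dx ∧ dz ∧ dw
  d(x*(w + y)) includes (∂/∂y)(x*(w + y)) dy = (x) dy, which multiplied by dz ∧ dw gives (x) dy ∧ dz ∧ dw
Collecting like 3-forms: d(omega) = (2*y) dx ∧ dy ∧ dw + (w + y + 4*z) dx ∧ dz ∧ dw + (-2*w + x - 3) dy ∧ dz ∧ dw.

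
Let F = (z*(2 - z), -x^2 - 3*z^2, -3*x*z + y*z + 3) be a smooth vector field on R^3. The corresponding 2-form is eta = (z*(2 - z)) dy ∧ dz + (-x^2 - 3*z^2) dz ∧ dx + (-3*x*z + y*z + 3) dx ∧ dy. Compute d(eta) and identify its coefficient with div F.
d(eta) = (-3*x + y) dx ∧ dy ∧ dz; div F = -3*x + y

For a 2-form in R^3 of the form above, applying d gives a 3-form with coefficient ∂P/∂x + ∂Q/∂y + ∂R/∂z:
  ∂P/∂x = 0
  ∂Q/∂y = 0
  ∂R/∂z = -3*x + y
Sum = -3*x + y, which is exactly div F.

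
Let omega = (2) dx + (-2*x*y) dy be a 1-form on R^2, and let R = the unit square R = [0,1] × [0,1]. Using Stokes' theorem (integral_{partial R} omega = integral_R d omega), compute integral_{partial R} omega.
integral_(partial R) omega = -1

Stokes: integral_partial_R omega = integral_R d omega with d omega = (∂Q/∂x - ∂P/∂y) dx ∧ dy.
  ∂Q/∂x = -2*y
  ∂P/∂y = 0
  integrand = ∂Q/∂x - ∂P/∂y = -2*y.
Integrating over R: integral_0^1 integral_0^1 (-2*y) dx dy = -1.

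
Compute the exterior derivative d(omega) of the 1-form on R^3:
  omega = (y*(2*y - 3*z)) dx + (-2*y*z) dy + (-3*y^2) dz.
d(omega) = (-4*y + 3*z) dx ∧ dy + (3*y) dx ∧ dz + (-4*y) dy ∧ dz

For a 1-form omega = sum_i f_i dx_i, the exterior derivative is
  d(omega) = sum_{i < j} (∂f_j/∂x_i - ∂f_i/∂x_j) dx_i ∧ dx_j.
  coefficient of dx ∧ dy: ∂f_2/∂x - ∂f_1/∂y = ∂(-2*y*z)/∂x - ∂(y*(2*y - 3*z))/∂y = -4*y + 3*z
  coefficient of dx ∧ dz: ∂f_3/∂x - ∂f_1/∂z = ∂(-3*y^2)/∂x - ∂(y*(2*y - 3*z))/∂z = 3*y
  coefficient of dy ∧ dz: ∂f_3/∂y - ∂f_2/∂z = ∂(-3*y^2)/∂y - ∂(-2*y*z)/∂z = -4*y
Assembling: d(omega) = (-4*y + 3*z) dx ∧ dy + (3*y) dx ∧ dz + (-4*y) dy ∧ dz.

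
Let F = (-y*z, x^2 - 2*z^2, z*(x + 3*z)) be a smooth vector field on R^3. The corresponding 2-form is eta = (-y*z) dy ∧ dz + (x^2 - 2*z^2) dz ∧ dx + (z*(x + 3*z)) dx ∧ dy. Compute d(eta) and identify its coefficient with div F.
d(eta) = (x + 6*z) dx ∧ dy ∧ dz; div F = x + 6*z

For a 2-form in R^3 of the form above, applying d gives a 3-form with coefficient ∂P/∂x + ∂Q/∂y + ∂R/∂z:
  ∂P/∂x = 0
  ∂Q/∂y = 0
  ∂R/∂z = x + 6*z
Sum = x + 6*z, which is exactly div F.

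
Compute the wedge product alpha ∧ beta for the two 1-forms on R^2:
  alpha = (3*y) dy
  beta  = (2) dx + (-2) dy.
alpha ∧ beta = (-6*y) dx ∧ dy

Distribute the wedge, using dx_i ∧ dx_j = -dx_j ∧ dx_i and dx_i ∧ dx_i = 0. For each pair (i, j) with i < j, the coefficient of dx_i ∧ dx_j in alpha ∧ beta is (alpha_i * beta_j - alpha_j * beta_i). Collecting: alpha ∧ beta = (-6*y) dx ∧ dy.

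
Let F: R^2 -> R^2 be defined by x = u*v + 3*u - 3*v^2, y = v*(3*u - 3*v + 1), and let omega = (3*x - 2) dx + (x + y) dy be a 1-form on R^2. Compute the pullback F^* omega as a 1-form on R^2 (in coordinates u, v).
F^* omega = (15*u*v^2 + 27*u*v + 27*u - 27*v^3 - 24*v^2 - 2*v - 6) du + (15*u^2*v + 18*u^2 - 69*u*v^2 - 65*u*v + u + 90*v^3 - 12*v^2 + 13*v) dv

Using F^*(f dg) = (f ∘ F) d(g ∘ F), substitute each coordinate x_i by F_i(u, v) in f_i, and replace dx_i by d F_i = (∂F_i/∂u) du + (∂F_i/∂v) dv.
  For the x component: f_1(F) = 3*u*v + 9*u - 9*v^2 - 2; d F_1 = (v + 3) du + (u - 6*v) dv
  For the y component: f_2(F) = 4*u*v + 3*u - 6*v^2 + v; d F_2 = (3*v) du + (3*u - 6*v + 1) dv
Combining and collecting du, dv coefficients:
  coeff of du: 15*u*v^2 + 27*u*v + 27*u - 27*v^3 - 24*v^2 - 2*v - 6
  coeff of dv: 15*u^2*v + 18*u^2 - 69*u*v^2 - 65*u*v + u + 90*v^3 - 12*v^2 + 13*v
F^* omega = (15*u*v^2 + 27*u*v + 27*u - 27*v^3 - 24*v^2 - 2*v - 6) du + (15*u^2*v + 18*u^2 - 69*u*v^2 - 65*u*v + u + 90*v^3 - 12*v^2 + 13*v) dv.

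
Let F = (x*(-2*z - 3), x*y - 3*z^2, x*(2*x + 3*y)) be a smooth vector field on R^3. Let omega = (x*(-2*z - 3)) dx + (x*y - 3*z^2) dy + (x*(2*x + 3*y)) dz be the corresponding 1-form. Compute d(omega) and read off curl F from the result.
d(omega) = (3*x + 6*z) dy ∧ dz + (-6*x - 3*y) dz ∧ dx + (y) dx ∧ dy; curl F = (3*x + 6*z, -6*x - 3*y, y)

d omega = sum_{i<j} (∂f_j/∂x_i - ∂f_i/∂x_j) dx_i ∧ dx_j. Under the identification (dy ∧ dz, dz ∧ dx, dx ∧ dy) ↔ (e_x, e_y, e_z), the coefficients are exactly the components of curl F. Compute:
  ∂R/∂y - ∂Q/∂z = (3*x) - (-6*z) = 3*x + 6*z
  ∂P/∂z - ∂R/∂x = (-2*x) - (4*x + 3*y) = -6*x - 3*y
  ∂Q/∂x - ∂P/∂y = (y) - (0) = y.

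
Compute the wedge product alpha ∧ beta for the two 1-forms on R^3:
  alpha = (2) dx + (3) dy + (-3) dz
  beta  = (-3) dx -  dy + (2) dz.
alpha ∧ beta = (7) dx ∧ dy + (-5) dx ∧ dz + (3) dy ∧ dz

Distribute the wedge, using dx_i ∧ dx_j = -dx_j ∧ dx_i and dx_i ∧ dx_i = 0. For each pair (i, j) with i < j, the coefficient of dx_i ∧ dx_j in alpha ∧ beta is (alpha_i * beta_j - alpha_j * beta_i). Collecting: alpha ∧ beta = (7) dx ∧ dy + (-5) dx ∧ dz + (3) dy ∧ dz.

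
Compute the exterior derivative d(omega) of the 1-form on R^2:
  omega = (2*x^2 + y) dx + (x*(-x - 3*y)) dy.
d(omega) = (-2*x - 3*y - 1) dx ∧ dy

For a 1-form omega = sum_i f_i dx_i, the exterior derivative is
  d(omega) = sum_{i < j} (∂f_j/∂x_i - ∂f_i/∂x_j) dx_i ∧ dx_j.
  coefficient of dx ∧ dy: ∂f_2/∂x - ∂f_1/∂y = ∂(x*(-x - 3*y))/∂x - ∂(2*x^2 + y)/∂y = -2*x - 3*y - 1
Assembling: d(omega) = (-2*x - 3*y - 1) dx ∧ dy.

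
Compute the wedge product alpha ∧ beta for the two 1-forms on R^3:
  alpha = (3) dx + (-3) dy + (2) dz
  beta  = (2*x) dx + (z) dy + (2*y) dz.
alpha ∧ beta = (6*x + 3*z) dx ∧ dy + (-4*x + 6*y) dx ∧ dz + (-6*y - 2*z) dy ∧ dz

Distribute the wedge, using dx_i ∧ dx_j = -dx_j ∧ dx_i and dx_i ∧ dx_i = 0. For each pair (i, j) with i < j, the coefficient of dx_i ∧ dx_j in alpha ∧ beta is (alpha_i * beta_j - alpha_j * beta_i). Collecting: alpha ∧ beta = (6*x + 3*z) dx ∧ dy + (-4*x + 6*y) dx ∧ dz + (-6*y - 2*z) dy ∧ dz.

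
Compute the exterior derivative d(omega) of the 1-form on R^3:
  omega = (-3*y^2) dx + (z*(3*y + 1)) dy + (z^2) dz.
d(omega) = (6*y) dx ∧ dy + (-3*y - 1) dy ∧ dz

For a 1-form omega = sum_i f_i dx_i, the exterior derivative is
  d(omega) = sum_{i < j} (∂f_j/∂x_i - ∂f_i/∂x_j) dx_i ∧ dx_j.
  coefficient of dx ∧ dy: ∂f_2/∂x - ∂f_1/∂y = ∂(z*(3*y + 1))/∂x - ∂(-3*y^2)/∂y = 6*y
  coefficient of dy ∧ dz: ∂f_3/∂y - ∂f_2/∂z = ∂(z^2)/∂y - ∂(z*(3*y + 1))/∂z = -3*y - 1
Assembling: d(omega) = (6*y) dx ∧ dy + (-3*y - 1) dy ∧ dz.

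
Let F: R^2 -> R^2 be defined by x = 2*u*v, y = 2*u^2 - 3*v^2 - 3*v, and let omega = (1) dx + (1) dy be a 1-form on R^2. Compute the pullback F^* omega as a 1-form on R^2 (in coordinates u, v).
F^* omega = (4*u + 2*v) du + (2*u - 6*v - 3) dv

Using F^*(f dg) = (f ∘ F) d(g ∘ F), substitute each coordinate x_i by F_i(u, v) in f_i, and replace dx_i by d F_i = (∂F_i/∂u) du + (∂F_i/∂v) dv.
  For the x component: f_1(F) = 1; d F_1 = (2*v) du + (2*u) dv
  For the y component: f_2(F) = 1; d F_2 = (4*u) du + (-6*v - 3) dv
Combining and collecting du, dv coefficients:
  coeff of du: 4*u + 2*v
  coeff of dv: 2*u - 6*v - 3
F^* omega = (4*u + 2*v) du + (2*u - 6*v - 3) dv.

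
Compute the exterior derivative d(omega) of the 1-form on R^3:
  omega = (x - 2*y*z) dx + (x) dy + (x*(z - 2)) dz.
d(omega) = (2*z + 1) dx ∧ dy + (2*y + z - 2) dx ∧ dz

For a 1-form omega = sum_i f_i dx_i, the exterior derivative is
  d(omega) = sum_{i < j} (∂f_j/∂x_i - ∂f_i/∂x_j) dx_i ∧ dx_j.
  coefficient of dx ∧ dy: ∂f_2/∂x - ∂f_1/∂y = ∂(x)/∂x - ∂(x - 2*y*z)/∂y = 2*z + 1
  coefficient of dx ∧ dz: ∂f_3/∂x - ∂f_1/∂z = ∂(x*(z - 2))/∂x - ∂(x - 2*y*z)/∂z = 2*y + z - 2
Assembling: d(omega) = (2*z + 1) dx ∧ dy + (2*y + z - 2) dx ∧ dz.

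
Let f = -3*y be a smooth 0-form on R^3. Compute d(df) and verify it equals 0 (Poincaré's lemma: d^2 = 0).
d(df) = 0

Step 1: df = sum_i (∂f/∂x_i) dx_i = (0) dx + (-3) dy + (0) dz.
Step 2: Apply d again. Using the 1-form formula, the coefficient of dx ∧ dy in d(df) is ∂^2 f/∂x ∂y - ∂^2 f/∂y ∂x = (0) - (0) = 0 (equality of mixed partials for smooth f).
Similarly for dx ∧ dz and dy ∧ dz — all coefficients vanish. So d(df) = 0.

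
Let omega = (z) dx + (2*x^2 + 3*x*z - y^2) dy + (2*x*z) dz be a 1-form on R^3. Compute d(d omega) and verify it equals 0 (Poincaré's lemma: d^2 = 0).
d(d omega) = 0

Step 1: d omega = sum_{i<j} (∂f_j/∂x_i - ∂f_i/∂x_j) dx_i ∧ dx_j:
  coeff of dx ∧ dy: 4*x + 3*z
  coeff of dx ∧ dz: 2*z - 1
  coeff of dy ∧ dz: -3*x
Step 2: Apply d again to each 2-form coefficient. The only possible 3-form in R^3 is dx ∧ dy ∧ dz, with coefficient
  ∂(coeff of dy∧dz)/∂x - ∂(coeff of dx∧dz)/∂y + ∂(coeff of dx∧dy)/∂z
  = ∂/∂x (-3*x) - ∂/∂y (2*z - 1) + ∂/∂z (4*x + 3*z).
Each of these terms simplifies to sums of mixed partials that cancel in pairs. The result is 0 (by equality of mixed partials for smooth functions — Schwarz / Clairaut).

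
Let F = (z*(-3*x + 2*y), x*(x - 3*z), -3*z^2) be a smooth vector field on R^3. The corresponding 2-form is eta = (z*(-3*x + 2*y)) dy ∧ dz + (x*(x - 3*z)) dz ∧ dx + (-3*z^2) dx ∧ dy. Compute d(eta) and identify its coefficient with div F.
d(eta) = (-9*z) dx ∧ dy ∧ dz; div F = -9*z

For a 2-form in R^3 of the form above, applying d gives a 3-form with coefficient ∂P/∂x + ∂Q/∂y + ∂R/∂z:
  ∂P/∂x = -3*z
  ∂Q/∂y = 0
  ∂R/∂z = -6*z
Sum = -9*z, which is exactly div F.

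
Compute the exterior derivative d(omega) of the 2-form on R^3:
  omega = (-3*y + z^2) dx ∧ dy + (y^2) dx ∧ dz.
d(omega) = (-2*y + 2*z) dx ∧ dy ∧ dz

For a 2-form omega = sum_{i<j} g_{ij} dx_i ∧ dx_j, the exterior derivative is
  d(omega) = sum_{i<j} d(g_{ij}) ∧ dx_i ∧ dx_j = sum_{i<j, k} (∂g_{ij}/∂x_k) dx_k ∧ dx_i ∧ dx_j.
Expand each term, using dx_k ∧ dx_i ∧ dx_j = sgn(permutation) dx_{(a)} ∧ dx_{(b)} ∧ dx_{(c)} with (a < b < c) sorted:
  d(-3*y + z^2) includes (∂/∂z)(-3*y + z^2) dz = (2*z) dz, which multiplied by dx ∧ dy gives (2*z) dx ∧ dy ∧ dz
  d(y^2) includes (∂/∂y)(y^2) dy = (2*y) dy, which multiplied by dx ∧ dz gives (-2*y) dx ∧ dy ∧ dz
Collecting like 3-forms: d(omega) = (-2*y + 2*z) dx ∧ dy ∧ dz.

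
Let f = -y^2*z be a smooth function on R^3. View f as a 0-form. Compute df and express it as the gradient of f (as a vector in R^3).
df = (0) dx + (-2*y*z) dy + (-y^2) dz; grad f = (0, -2*y*z, -y^2)

For a 0-form f, d f = (∂f/∂x) dx + (∂f/∂y) dy + (∂f/∂z) dz. The components of the vector representation are exactly the entries of grad f in Cartesian coordinates:
  ∂f/∂x = 0
  ∂f/∂y = -2*y*z
  ∂f/∂z = -y^2.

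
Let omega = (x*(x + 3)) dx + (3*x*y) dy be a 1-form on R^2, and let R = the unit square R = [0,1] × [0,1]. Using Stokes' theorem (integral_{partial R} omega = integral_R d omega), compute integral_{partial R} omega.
integral_(partial R) omega = 3/2

Stokes: integral_partial_R omega = integral_R d omega with d omega = (∂Q/∂x - ∂P/∂y) dx ∧ dy.
  ∂Q/∂x = 3*y
  ∂P/∂y = 0
  integrand = ∂Q/∂x - ∂P/∂y = 3*y.
Integrating over R: integral_0^1 integral_0^1 (3*y) dx dy = 3/2.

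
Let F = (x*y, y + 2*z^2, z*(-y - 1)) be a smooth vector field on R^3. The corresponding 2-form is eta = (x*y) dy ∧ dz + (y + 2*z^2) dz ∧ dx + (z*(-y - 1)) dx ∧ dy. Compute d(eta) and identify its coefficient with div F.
d(eta) = (0) dx ∧ dy ∧ dz; div F = 0

For a 2-form in R^3 of the form above, applying d gives a 3-form with coefficient ∂P/∂x + ∂Q/∂y + ∂R/∂z:
  ∂P/∂x = y
  ∂Q/∂y = 1
  ∂R/∂z = -y - 1
Sum = 0, which is exactly div F.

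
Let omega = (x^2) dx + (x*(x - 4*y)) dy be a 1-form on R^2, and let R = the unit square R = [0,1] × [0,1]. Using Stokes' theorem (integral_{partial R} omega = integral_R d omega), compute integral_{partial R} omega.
integral_(partial R) omega = -1

Stokes: integral_partial_R omega = integral_R d omega with d omega = (∂Q/∂x - ∂P/∂y) dx ∧ dy.
  ∂Q/∂x = 2*x - 4*y
  ∂P/∂y = 0
  integrand = ∂Q/∂x - ∂P/∂y = 2*x - 4*y.
Integrating over R: integral_0^1 integral_0^1 (2*x - 4*y) dx dy = -1.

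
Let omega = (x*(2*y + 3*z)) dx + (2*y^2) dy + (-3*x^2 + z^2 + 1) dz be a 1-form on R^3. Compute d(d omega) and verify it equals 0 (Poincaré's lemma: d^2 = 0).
d(d omega) = 0

Step 1: d omega = sum_{i<j} (∂f_j/∂x_i - ∂f_i/∂x_j) dx_i ∧ dx_j:
  coeff of dx ∧ dy: -2*x
  coeff of dx ∧ dz: -9*x
  coeff of dy ∧ dz: 0
Step 2: Apply d again to each 2-form coefficient. The only possible 3-form in R^3 is dx ∧ dy ∧ dz, with coefficient
  ∂(coeff of dy∧dz)/∂x - ∂(coeff of dx∧dz)/∂y + ∂(coeff of dx∧dy)/∂z
  = ∂/∂x (0) - ∂/∂y (-9*x) + ∂/∂z (-2*x).
Each of these terms simplifies to sums of mixed partials that cancel in pairs. The result is 0 (by equality of mixed partials for smooth functions — Schwarz / Clairaut).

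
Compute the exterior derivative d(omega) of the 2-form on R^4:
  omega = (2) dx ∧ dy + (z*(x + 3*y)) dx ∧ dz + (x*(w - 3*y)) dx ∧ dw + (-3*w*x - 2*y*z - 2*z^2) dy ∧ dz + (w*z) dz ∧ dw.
d(omega) = (-3*w - 3*z) dx ∧ dy ∧ dz + (3*x) dx ∧ dy ∧ dw + (-3*x) dy ∧ dz ∧ dw

For a 2-form omega = sum_{i<j} g_{ij} dx_i ∧ dx_j, the exterior derivative is
  d(omega) = sum_{i<j} d(g_{ij}) ∧ dx_i ∧ dx_j = sum_{i<j, k} (∂g_{ij}/∂x_k) dx_k ∧ dx_i ∧ dx_j.
Expand each term, using dx_k ∧ dx_i ∧ dx_j = sgn(permutation) dx_{(a)} ∧ dx_{(b)} ∧ dx_{(c)} with (a < b < c) sorted:
  d(z*(x + 3*y)) includes (∂/∂y)(z*(x + 3*y)) dy = (3*z) dy, which multiplied by dx ∧ dz gives (-3*z) dx ∧ dy ∧ dz
  d(x*(w - 3*y)) includes (∂/∂y)(x*(w - 3*y)) dy = (-3*x) dy, which multiplied by dx ∧ dw gives (3*x) dx ∧ dy ∧ dw
  d(-3*w*x - 2*y*z - 2*z^2) includes (∂/∂x)(-3*w*x - 2*y*z - 2*z^2) dx = (-3*w) dx, which multiplied by dy ∧ dz gives (-3*w) dx ∧ dy ∧ dz
  d(-3*w*x - 2*y*z - 2*z^2) includes (∂/∂w)(-3*w*x - 2*y*z - 2*z^2) dw = (-3*x) dw, which multiplied by dy ∧ dz gives (-3*x) dy ∧ dz ∧ dw
Collecting like 3-forms: d(omega) = (-3*w - 3*z) dx ∧ dy ∧ dz + (3*x) dx ∧ dy ∧ dw + (-3*x) dy ∧ dz ∧ dw.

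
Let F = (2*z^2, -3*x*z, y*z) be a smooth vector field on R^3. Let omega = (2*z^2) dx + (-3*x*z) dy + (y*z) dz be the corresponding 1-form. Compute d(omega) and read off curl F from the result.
d(omega) = (3*x + z) dy ∧ dz + (4*z) dz ∧ dx + (-3*z) dx ∧ dy; curl F = (3*x + z, 4*z, -3*z)

d omega = sum_{i<j} (∂f_j/∂x_i - ∂f_i/∂x_j) dx_i ∧ dx_j. Under the identification (dy ∧ dz, dz ∧ dx, dx ∧ dy) ↔ (e_x, e_y, e_z), the coefficients are exactly the components of curl F. Compute:
  ∂R/∂y - ∂Q/∂z = (z) - (-3*x) = 3*x + z
  ∂P/∂z - ∂R/∂x = (4*z) - (0) = 4*z
  ∂Q/∂x - ∂P/∂y = (-3*z) - (0) = -3*z.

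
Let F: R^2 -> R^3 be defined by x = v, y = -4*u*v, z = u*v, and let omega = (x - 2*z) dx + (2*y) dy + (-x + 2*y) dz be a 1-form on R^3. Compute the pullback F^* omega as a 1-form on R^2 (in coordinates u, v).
F^* omega = (v^2*(24*u - 1)) du + (v*(24*u^2 - 3*u + 1)) dv

Using F^*(f dg) = (f ∘ F) d(g ∘ F), substitute each coordinate x_i by F_i(u, v) in f_i, and replace dx_i by d F_i = (∂F_i/∂u) du + (∂F_i/∂v) dv.
  For the x component: f_1(F) = v*(1 - 2*u); d F_1 = (0) du + (1) dv
  For the y component: f_2(F) = -8*u*v; d F_2 = (-4*v) du + (-4*u) dv
  For the z component: f_3(F) = v*(-8*u - 1); d F_3 = (v) du + (u) dv
Combining and collecting du, dv coefficients:
  coeff of du: v^2*(24*u - 1)
  coeff of dv: v*(24*u^2 - 3*u + 1)
F^* omega = (v^2*(24*u - 1)) du + (v*(24*u^2 - 3*u + 1)) dv.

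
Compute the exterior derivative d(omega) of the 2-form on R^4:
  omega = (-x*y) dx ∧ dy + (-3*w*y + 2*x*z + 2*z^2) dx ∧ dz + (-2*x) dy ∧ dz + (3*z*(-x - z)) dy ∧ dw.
d(omega) = (3*w - 2) dx ∧ dy ∧ dz + (-3*y) dx ∧ dz ∧ dw + (-3*z) dx ∧ dy ∧ dw + (3*x + 6*z) dy ∧ dz ∧ dw

For a 2-form omega = sum_{i<j} g_{ij} dx_i ∧ dx_j, the exterior derivative is
  d(omega) = sum_{i<j} d(g_{ij}) ∧ dx_i ∧ dx_j = sum_{i<j, k} (∂g_{ij}/∂x_k) dx_k ∧ dx_i ∧ dx_j.
Expand each term, using dx_k ∧ dx_i ∧ dx_j = sgn(permutation) dx_{(a)} ∧ dx_{(b)} ∧ dx_{(c)} with (a < b < c) sorted:
  d(-3*w*y + 2*x*z + 2*z^2) includes (∂/∂y)(-3*w*y + 2*x*z + 2*z^2) dy = (-3*w) dy, which multiplied by dx ∧ dz gives (3*w) dx ∧ dy ∧ dz
  d(-3*w*y + 2*x*z + 2*z^2) includes (∂/∂w)(-3*w*y + 2*x*z + 2*z^2) dw = (-3*y) dw, which multiplied by dx ∧ dz gives (-3*y) dx ∧ dz ∧ dw
  d(-2*x) includes (∂/∂x)(-2*x) dx = (-2) dx, which multiplied by dy ∧ dz gives (-2) dx ∧ dy ∧ dz
  d(3*z*(-x - z)) includes (∂/∂x)(3*z*(-x - z)) dx = (-3*z) dx, which multiplied by dy ∧ dw gives (-3*z) dx ∧ dy ∧ dw
  d(3*z*(-x - z)) includes (∂/∂z)(3*z*(-x - z)) dz = (-3*x - 6*z) dz, which multiplied by dy ∧ dw gives (3*x + 6*z) dy ∧ dz ∧ dw
Collecting like 3-forms: d(omega) = (3*w - 2) dx ∧ dy ∧ dz + (-3*y) dx ∧ dz ∧ dw + (-3*z) dx ∧ dy ∧ dw + (3*x + 6*z) dy ∧ dz ∧ dw.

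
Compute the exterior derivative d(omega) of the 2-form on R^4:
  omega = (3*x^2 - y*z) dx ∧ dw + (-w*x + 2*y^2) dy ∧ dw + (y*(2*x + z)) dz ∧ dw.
d(omega) = (-w + z) dx ∧ dy ∧ dw + (3*y) dx ∧ dz ∧ dw + (2*x + z) dy ∧ dz ∧ dw

For a 2-form omega = sum_{i<j} g_{ij} dx_i ∧ dx_j, the exterior derivative is
  d(omega) = sum_{i<j} d(g_{ij}) ∧ dx_i ∧ dx_j = sum_{i<j, k} (∂g_{ij}/∂x_k) dx_k ∧ dx_i ∧ dx_j.
Expand each term, using dx_k ∧ dx_i ∧ dx_j = sgn(permutation) dx_{(a)} ∧ dx_{(b)} ∧ dx_{(c)} with (a < b < c) sorted:
  d(3*x^2 - y*z) includes (∂/∂y)(3*x^2 - y*z) dy = (-z) dy, which multiplied by dx ∧ dw gives (z) dx ∧ dy ∧ dw
  d(3*x^2 - y*z) includes (∂/∂z)(3*x^2 - y*z) dz = (-y) dz, which multiplied by dx ∧ dw gives (y) dx ∧ dz ∧ dw
  d(-w*x + 2*y^2) includes (∂/∂x)(-w*x + 2*y^2) dx = (-w) dx, which multiplied by dy ∧ dw gives (-w) dx ∧ dy ∧ dw
  d(y*(2*x + z)) includes (∂/∂x)(y*(2*x + z)) dx = (2*y) dx, which multiplied by dz ∧ dw gives (2*y) dx ∧ dz ∧ dw
  d(y*(2*x + z)) includes (∂/∂y)(y*(2*x + z)) dy = (2*x + z) dy, which multiplied by dz ∧ dw gives (2*x + z) dy ∧ dz ∧ dw
Collecting like 3-forms: d(omega) = (-w + z) dx ∧ dy ∧ dw + (3*y) dx ∧ dz ∧ dw + (2*x + z) dy ∧ dz ∧ dw.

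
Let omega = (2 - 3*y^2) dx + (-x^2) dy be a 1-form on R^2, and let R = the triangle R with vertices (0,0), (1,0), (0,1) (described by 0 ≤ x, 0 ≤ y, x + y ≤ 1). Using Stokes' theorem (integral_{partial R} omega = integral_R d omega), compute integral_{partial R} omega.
integral_(partial R) omega = 2/3

Stokes: integral_partial_R omega = integral_R d omega with d omega = (∂Q/∂x - ∂P/∂y) dx ∧ dy.
  ∂Q/∂x = -2*x
  ∂P/∂y = -6*y
  integrand = ∂Q/∂x - ∂P/∂y = -2*x + 6*y.
Integrating over R: integral_0^1 integral_0^{1-x} (-2*x + 6*y) dy dx = 2/3.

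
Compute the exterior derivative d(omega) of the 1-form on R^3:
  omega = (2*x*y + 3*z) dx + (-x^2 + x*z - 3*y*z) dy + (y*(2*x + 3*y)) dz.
d(omega) = (-4*x + z) dx ∧ dy + (2*y - 3) dx ∧ dz + (x + 9*y) dy ∧ dz

For a 1-form omega = sum_i f_i dx_i, the exterior derivative is
  d(omega) = sum_{i < j} (∂f_j/∂x_i - ∂f_i/∂x_j) dx_i ∧ dx_j.
  coefficient of dx ∧ dy: ∂f_2/∂x - ∂f_1/∂y = ∂(-x^2 + x*z - 3*y*z)/∂x - ∂(2*x*y + 3*z)/∂y = -4*x + z
  coefficient of dx ∧ dz: ∂f_3/∂x - ∂f_1/∂z = ∂(y*(2*x + 3*y))/∂x - ∂(2*x*y + 3*z)/∂z = 2*y - 3
  coefficient of dy ∧ dz: ∂f_3/∂y - ∂f_2/∂z = ∂(y*(2*x + 3*y))/∂y - ∂(-x^2 + x*z - 3*y*z)/∂z = x + 9*y
Assembling: d(omega) = (-4*x + z) dx ∧ dy + (2*y - 3) dx ∧ dz + (x + 9*y) dy ∧ dz.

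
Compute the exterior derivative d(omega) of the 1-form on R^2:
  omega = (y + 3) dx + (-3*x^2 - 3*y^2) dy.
d(omega) = (-6*x - 1) dx ∧ dy

For a 1-form omega = sum_i f_i dx_i, the exterior derivative is
  d(omega) = sum_{i < j} (∂f_j/∂x_i - ∂f_i/∂x_j) dx_i ∧ dx_j.
  coefficient of dx ∧ dy: ∂f_2/∂x - ∂f_1/∂y = ∂(-3*x^2 - 3*y^2)/∂x - ∂(y + 3)/∂y = -6*x - 1
Assembling: d(omega) = (-6*x - 1) dx ∧ dy.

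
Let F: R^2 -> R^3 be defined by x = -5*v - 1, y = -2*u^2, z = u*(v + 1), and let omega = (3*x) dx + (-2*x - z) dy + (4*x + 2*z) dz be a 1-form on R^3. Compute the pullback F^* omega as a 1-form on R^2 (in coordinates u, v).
F^* omega = (4*u^2*v + 4*u^2 + 2*u*v^2 - 36*u*v - 6*u - 20*v^2 - 24*v - 4) du + (2*u^2*v + 2*u^2 - 20*u*v - 4*u + 75*v + 15) dv

Using F^*(f dg) = (f ∘ F) d(g ∘ F), substitute each coordinate x_i by F_i(u, v) in f_i, and replace dx_i by d F_i = (∂F_i/∂u) du + (∂F_i/∂v) dv.
  For the x component: f_1(F) = -15*v - 3; d F_1 = (0) du + (-5) dv
  For the y component: f_2(F) = -u*v - u + 10*v + 2; d F_2 = (-4*u) du + (0) dv
  For the z component: f_3(F) = 2*u*v + 2*u - 20*v - 4; d F_3 = (v + 1) du + (u) dv
Combining and collecting du, dv coefficients:
  coeff of du: 4*u^2*v + 4*u^2 + 2*u*v^2 - 36*u*v - 6*u - 20*v^2 - 24*v - 4
  coeff of dv: 2*u^2*v + 2*u^2 - 20*u*v - 4*u + 75*v + 15
F^* omega = (4*u^2*v + 4*u^2 + 2*u*v^2 - 36*u*v - 6*u - 20*v^2 - 24*v - 4) du + (2*u^2*v + 2*u^2 - 20*u*v - 4*u + 75*v + 15) dv.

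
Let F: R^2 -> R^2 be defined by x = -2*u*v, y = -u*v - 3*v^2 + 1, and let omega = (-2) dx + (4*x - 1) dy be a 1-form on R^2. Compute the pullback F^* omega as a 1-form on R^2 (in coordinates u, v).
F^* omega = (v*(8*u*v + 5)) du + (8*u^2*v + 48*u*v^2 + 5*u + 6*v) dv

Using F^*(f dg) = (f ∘ F) d(g ∘ F), substitute each coordinate x_i by F_i(u, v) in f_i, and replace dx_i by d F_i = (∂F_i/∂u) du + (∂F_i/∂v) dv.
  For the x component: f_1(F) = -2; d F_1 = (-2*v) du + (-2*u) dv
  For the y component: f_2(F) = -8*u*v - 1; d F_2 = (-v) du + (-u - 6*v) dv
Combining and collecting du, dv coefficients:
  coeff of du: v*(8*u*v + 5)
  coeff of dv: 8*u^2*v + 48*u*v^2 + 5*u + 6*v
F^* omega = (v*(8*u*v + 5)) du + (8*u^2*v + 48*u*v^2 + 5*u + 6*v) dv.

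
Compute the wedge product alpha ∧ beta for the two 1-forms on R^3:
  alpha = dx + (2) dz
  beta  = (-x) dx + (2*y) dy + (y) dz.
alpha ∧ beta = (2*y) dx ∧ dy + (2*x + y) dx ∧ dz + (-4*y) dy ∧ dz

Distribute the wedge, using dx_i ∧ dx_j = -dx_j ∧ dx_i and dx_i ∧ dx_i = 0. For each pair (i, j) with i < j, the coefficient of dx_i ∧ dx_j in alpha ∧ beta is (alpha_i * beta_j - alpha_j * beta_i). Collecting: alpha ∧ beta = (2*y) dx ∧ dy + (2*x + y) dx ∧ dz + (-4*y) dy ∧ dz.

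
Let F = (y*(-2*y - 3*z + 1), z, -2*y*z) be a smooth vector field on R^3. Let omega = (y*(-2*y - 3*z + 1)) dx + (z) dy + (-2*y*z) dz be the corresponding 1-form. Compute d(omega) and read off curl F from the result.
d(omega) = (-2*z - 1) dy ∧ dz + (-3*y) dz ∧ dx + (4*y + 3*z - 1) dx ∧ dy; curl F = (-2*z - 1, -3*y, 4*y + 3*z - 1)

d omega = sum_{i<j} (∂f_j/∂x_i - ∂f_i/∂x_j) dx_i ∧ dx_j. Under the identification (dy ∧ dz, dz ∧ dx, dx ∧ dy) ↔ (e_x, e_y, e_z), the coefficients are exactly the components of curl F. Compute:
  ∂R/∂y - ∂Q/∂z = (-2*z) - (1) = -2*z - 1
  ∂P/∂z - ∂R/∂x = (-3*y) - (0) = -3*y
  ∂Q/∂x - ∂P/∂y = (0) - (-4*y - 3*z + 1) = 4*y + 3*z - 1.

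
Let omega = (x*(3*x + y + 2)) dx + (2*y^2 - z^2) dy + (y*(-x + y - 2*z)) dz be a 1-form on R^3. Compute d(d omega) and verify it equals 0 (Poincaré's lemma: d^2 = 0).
d(d omega) = 0

Step 1: d omega = sum_{i<j} (∂f_j/∂x_i - ∂f_i/∂x_j) dx_i ∧ dx_j:
  coeff of dx ∧ dy: -x
  coeff of dx ∧ dz: -y
  coeff of dy ∧ dz: -x + 2*y
Step 2: Apply d again to each 2-form coefficient. The only possible 3-form in R^3 is dx ∧ dy ∧ dz, with coefficient
  ∂(coeff of dy∧dz)/∂x - ∂(coeff of dx∧dz)/∂y + ∂(coeff of dx∧dy)/∂z
  = ∂/∂x (-x + 2*y) - ∂/∂y (-y) + ∂/∂z (-x).
Each of these terms simplifies to sums of mixed partials that cancel in pairs. The result is 0 (by equality of mixed partials for smooth functions — Schwarz / Clairaut).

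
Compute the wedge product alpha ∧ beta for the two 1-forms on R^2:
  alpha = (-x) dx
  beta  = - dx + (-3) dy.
alpha ∧ beta = (3*x) dx ∧ dy

Distribute the wedge, using dx_i ∧ dx_j = -dx_j ∧ dx_i and dx_i ∧ dx_i = 0. For each pair (i, j) with i < j, the coefficient of dx_i ∧ dx_j in alpha ∧ beta is (alpha_i * beta_j - alpha_j * beta_i). Collecting: alpha ∧ beta = (3*x) dx ∧ dy.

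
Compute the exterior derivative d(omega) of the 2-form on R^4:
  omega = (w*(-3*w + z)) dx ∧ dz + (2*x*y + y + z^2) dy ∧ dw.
d(omega) = (-6*w + z) dx ∧ dz ∧ dw + (2*y) dx ∧ dy ∧ dw + (-2*z) dy ∧ dz ∧ dw

For a 2-form omega = sum_{i<j} g_{ij} dx_i ∧ dx_j, the exterior derivative is
  d(omega) = sum_{i<j} d(g_{ij}) ∧ dx_i ∧ dx_j = sum_{i<j, k} (∂g_{ij}/∂x_k) dx_k ∧ dx_i ∧ dx_j.
Expand each term, using dx_k ∧ dx_i ∧ dx_j = sgn(permutation) dx_{(a)} ∧ dx_{(b)} ∧ dx_{(c)} with (a < b < c) sorted:
  d(w*(-3*w + z)) includes (∂/∂w)(w*(-3*w + z)) dw = (-6*w + z) dw, which multiplied by dx ∧ dz gives (-6*w + z) dx ∧ dz ∧ dw
  d(2*x*y + y + z^2) includes (∂/∂x)(2*x*y + y + z^2) dx = (2*y) dx, which multiplied by dy ∧ dw gives (2*y) dx ∧ dy ∧ dw
  d(2*x*y + y + z^2) includes (∂/∂z)(2*x*y + y + z^2) dz = (2*z) dz, which multiplied by dy ∧ dw gives (-2*z) dy ∧ dz ∧ dw
Collecting like 3-forms: d(omega) = (-6*w + z) dx ∧ dz ∧ dw + (2*y) dx ∧ dy ∧ dw + (-2*z) dy ∧ dz ∧ dw.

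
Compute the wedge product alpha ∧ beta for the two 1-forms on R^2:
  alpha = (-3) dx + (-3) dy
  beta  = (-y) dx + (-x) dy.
alpha ∧ beta = (3*x - 3*y) dx ∧ dy

Distribute the wedge, using dx_i ∧ dx_j = -dx_j ∧ dx_i and dx_i ∧ dx_i = 0. For each pair (i, j) with i < j, the coefficient of dx_i ∧ dx_j in alpha ∧ beta is (alpha_i * beta_j - alpha_j * beta_i). Collecting: alpha ∧ beta = (3*x - 3*y) dx ∧ dy.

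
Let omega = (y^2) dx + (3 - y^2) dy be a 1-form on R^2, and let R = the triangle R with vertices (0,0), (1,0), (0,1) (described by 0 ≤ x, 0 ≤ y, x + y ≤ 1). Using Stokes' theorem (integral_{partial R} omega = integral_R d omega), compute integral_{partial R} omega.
integral_(partial R) omega = -1/3

Stokes: integral_partial_R omega = integral_R d omega with d omega = (∂Q/∂x - ∂P/∂y) dx ∧ dy.
  ∂Q/∂x = 0
  ∂P/∂y = 2*y
  integrand = ∂Q/∂x - ∂P/∂y = -2*y.
Integrating over R: integral_0^1 integral_0^{1-x} (-2*y) dy dx = -1/3.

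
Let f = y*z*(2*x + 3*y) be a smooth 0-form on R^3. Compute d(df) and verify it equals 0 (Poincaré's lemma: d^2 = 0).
d(df) = 0

Step 1: df = sum_i (∂f/∂x_i) dx_i = (2*y*z) dx + (2*z*(x + 3*y)) dy + (y*(2*x + 3*y)) dz.
Step 2: Apply d again. Using the 1-form formula, the coefficient of dx ∧ dy in d(df) is ∂^2 f/∂x ∂y - ∂^2 f/∂y ∂x = (2*z) - (2*z) = 0 (equality of mixed partials for smooth f).
Similarly for dx ∧ dz and dy ∧ dz — all coefficients vanish. So d(df) = 0.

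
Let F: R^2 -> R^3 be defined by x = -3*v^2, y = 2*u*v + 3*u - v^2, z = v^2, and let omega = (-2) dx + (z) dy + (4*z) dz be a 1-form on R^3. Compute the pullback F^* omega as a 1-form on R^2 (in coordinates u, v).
F^* omega = (v^2*(2*v + 3)) du + (2*v*(u*v + 3*v^2 + 6)) dv

Using F^*(f dg) = (f ∘ F) d(g ∘ F), substitute each coordinate x_i by F_i(u, v) in f_i, and replace dx_i by d F_i = (∂F_i/∂u) du + (∂F_i/∂v) dv.
  For the x component: f_1(F) = -2; d F_1 = (0) du + (-6*v) dv
  For the y component: f_2(F) = v^2; d F_2 = (2*v + 3) du + (2*u - 2*v) dv
  For the z component: f_3(F) = 4*v^2; d F_3 = (0) du + (2*v) dv
Combining and collecting du, dv coefficients:
  coeff of du: v^2*(2*v + 3)
  coeff of dv: 2*v*(u*v + 3*v^2 + 6)
F^* omega = (v^2*(2*v + 3)) du + (2*v*(u*v + 3*v^2 + 6)) dv.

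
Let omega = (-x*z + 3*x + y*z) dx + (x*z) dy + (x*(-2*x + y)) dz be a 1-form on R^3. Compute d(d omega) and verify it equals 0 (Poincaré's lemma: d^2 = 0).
d(d omega) = 0

Step 1: d omega = sum_{i<j} (∂f_j/∂x_i - ∂f_i/∂x_j) dx_i ∧ dx_j:
  coeff of dx ∧ dy: 0
  coeff of dx ∧ dz: -3*x
  coeff of dy ∧ dz: 0
Step 2: Apply d again to each 2-form coefficient. The only possible 3-form in R^3 is dx ∧ dy ∧ dz, with coefficient
  ∂(coeff of dy∧dz)/∂x - ∂(coeff of dx∧dz)/∂y + ∂(coeff of dx∧dy)/∂z
  = ∂/∂x (0) - ∂/∂y (-3*x) + ∂/∂z (0).
Each of these terms simplifies to sums of mixed partials that cancel in pairs. The result is 0 (by equality of mixed partials for smooth functions — Schwarz / Clairaut).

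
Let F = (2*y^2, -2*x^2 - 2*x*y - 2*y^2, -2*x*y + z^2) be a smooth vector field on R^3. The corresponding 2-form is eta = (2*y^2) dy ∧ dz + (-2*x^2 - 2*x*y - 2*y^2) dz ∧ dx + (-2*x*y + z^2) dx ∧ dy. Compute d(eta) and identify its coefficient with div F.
d(eta) = (-2*x - 4*y + 2*z) dx ∧ dy ∧ dz; div F = -2*x - 4*y + 2*z

For a 2-form in R^3 of the form above, applying d gives a 3-form with coefficient ∂P/∂x + ∂Q/∂y + ∂R/∂z:
  ∂P/∂x = 0
  ∂Q/∂y = -2*x - 4*y
  ∂R/∂z = 2*z
Sum = -2*x - 4*y + 2*z, which is exactly div F.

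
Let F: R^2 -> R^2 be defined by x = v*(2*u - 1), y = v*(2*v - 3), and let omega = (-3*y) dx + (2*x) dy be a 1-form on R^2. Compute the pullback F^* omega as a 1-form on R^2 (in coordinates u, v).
F^* omega = (v^2*(18 - 12*v)) du + (v*(4*u*v + 6*u - 2*v - 3)) dv

Using F^*(f dg) = (f ∘ F) d(g ∘ F), substitute each coordinate x_i by F_i(u, v) in f_i, and replace dx_i by d F_i = (∂F_i/∂u) du + (∂F_i/∂v) dv.
  For the x component: f_1(F) = 3*v*(3 - 2*v); d F_1 = (2*v) du + (2*u - 1) dv
  For the y component: f_2(F) = 2*v*(2*u - 1); d F_2 = (0) du + (4*v - 3) dv
Combining and collecting du, dv coefficients:
  coeff of du: v^2*(18 - 12*v)
  coeff of dv: v*(4*u*v + 6*u - 2*v - 3)
F^* omega = (v^2*(18 - 12*v)) du + (v*(4*u*v + 6*u - 2*v - 3)) dv.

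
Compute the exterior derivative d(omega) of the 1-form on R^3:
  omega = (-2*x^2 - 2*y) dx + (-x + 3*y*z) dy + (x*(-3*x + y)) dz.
d(omega) = (1) dx ∧ dy + (-6*x + y) dx ∧ dz + (x - 3*y) dy ∧ dz

For a 1-form omega = sum_i f_i dx_i, the exterior derivative is
  d(omega) = sum_{i < j} (∂f_j/∂x_i - ∂f_i/∂x_j) dx_i ∧ dx_j.
  coefficient of dx ∧ dy: ∂f_2/∂x - ∂f_1/∂y = ∂(-x + 3*y*z)/∂x - ∂(-2*x^2 - 2*y)/∂y = 1
  coefficient of dx ∧ dz: ∂f_3/∂x - ∂f_1/∂z = ∂(x*(-3*x + y))/∂x - ∂(-2*x^2 - 2*y)/∂z = -6*x + y
  coefficient of dy ∧ dz: ∂f_3/∂y - ∂f_2/∂z = ∂(x*(-3*x + y))/∂y - ∂(-x + 3*y*z)/∂z = x - 3*y
Assembling: d(omega) = (1) dx ∧ dy + (-6*x + y) dx ∧ dz + (x - 3*y) dy ∧ dz.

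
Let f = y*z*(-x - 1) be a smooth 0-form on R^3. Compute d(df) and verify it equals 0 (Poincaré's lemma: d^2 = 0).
d(df) = 0

Step 1: df = sum_i (∂f/∂x_i) dx_i = (-y*z) dx + (z*(-x - 1)) dy + (y*(-x - 1)) dz.
Step 2: Apply d again. Using the 1-form formula, the coefficient of dx ∧ dy in d(df) is ∂^2 f/∂x ∂y - ∂^2 f/∂y ∂x = (-z) - (-z) = 0 (equality of mixed partials for smooth f).
Similarly for dx ∧ dz and dy ∧ dz — all coefficients vanish. So d(df) = 0.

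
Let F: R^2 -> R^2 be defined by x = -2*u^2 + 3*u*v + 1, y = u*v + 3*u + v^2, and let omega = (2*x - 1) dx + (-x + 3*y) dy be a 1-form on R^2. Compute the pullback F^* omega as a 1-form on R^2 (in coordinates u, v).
F^* omega = (16*u^3 - 34*u^2*v + 6*u^2 + 18*u*v^2 + 9*u*v + 23*u + 3*v^3 + 9*v^2 + 2*v - 3) du + (-10*u^3 + 22*u^2*v + 9*u^2 + 3*u*v^2 + 18*u*v + 2*u + 6*v^3 - 2*v) dv

Using F^*(f dg) = (f ∘ F) d(g ∘ F), substitute each coordinate x_i by F_i(u, v) in f_i, and replace dx_i by d F_i = (∂F_i/∂u) du + (∂F_i/∂v) dv.
  For the x component: f_1(F) = -4*u^2 + 6*u*v + 1; d F_1 = (-4*u + 3*v) du + (3*u) dv
  For the y component: f_2(F) = 2*u^2 + 9*u + 3*v^2 - 1; d F_2 = (v + 3) du + (u + 2*v) dv
Combining and collecting du, dv coefficients:
  coeff of du: 16*u^3 - 34*u^2*v + 6*u^2 + 18*u*v^2 + 9*u*v + 23*u + 3*v^3 + 9*v^2 + 2*v - 3
  coeff of dv: -10*u^3 + 22*u^2*v + 9*u^2 + 3*u*v^2 + 18*u*v + 2*u + 6*v^3 - 2*v
F^* omega = (16*u^3 - 34*u^2*v + 6*u^2 + 18*u*v^2 + 9*u*v + 23*u + 3*v^3 + 9*v^2 + 2*v - 3) du + (-10*u^3 + 22*u^2*v + 9*u^2 + 3*u*v^2 + 18*u*v + 2*u + 6*v^3 - 2*v) dv.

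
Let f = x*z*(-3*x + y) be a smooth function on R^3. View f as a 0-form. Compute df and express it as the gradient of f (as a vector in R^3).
df = (z*(-6*x + y)) dx + (x*z) dy + (x*(-3*x + y)) dz; grad f = (z*(-6*x + y), x*z, x*(-3*x + y))

For a 0-form f, d f = (∂f/∂x) dx + (∂f/∂y) dy + (∂f/∂z) dz. The components of the vector representation are exactly the entries of grad f in Cartesian coordinates:
  ∂f/∂x = z*(-6*x + y)
  ∂f/∂y = x*z
  ∂f/∂z = x*(-3*x + y).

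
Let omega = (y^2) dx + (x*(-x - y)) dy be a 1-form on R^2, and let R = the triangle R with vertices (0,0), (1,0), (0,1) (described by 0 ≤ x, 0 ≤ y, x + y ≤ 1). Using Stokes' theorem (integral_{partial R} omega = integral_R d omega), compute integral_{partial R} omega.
integral_(partial R) omega = -5/6

Stokes: integral_partial_R omega = integral_R d omega with d omega = (∂Q/∂x - ∂P/∂y) dx ∧ dy.
  ∂Q/∂x = -2*x - y
  ∂P/∂y = 2*y
  integrand = ∂Q/∂x - ∂P/∂y = -2*x - 3*y.
Integrating over R: integral_0^1 integral_0^{1-x} (-2*x - 3*y) dy dx = -5/6.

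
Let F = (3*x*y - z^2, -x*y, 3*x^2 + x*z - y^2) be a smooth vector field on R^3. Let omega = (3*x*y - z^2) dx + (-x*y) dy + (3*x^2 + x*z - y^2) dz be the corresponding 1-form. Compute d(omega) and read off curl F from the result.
d(omega) = (-2*y) dy ∧ dz + (-6*x - 3*z) dz ∧ dx + (-3*x - y) dx ∧ dy; curl F = (-2*y, -6*x - 3*z, -3*x - y)

d omega = sum_{i<j} (∂f_j/∂x_i - ∂f_i/∂x_j) dx_i ∧ dx_j. Under the identification (dy ∧ dz, dz ∧ dx, dx ∧ dy) ↔ (e_x, e_y, e_z), the coefficients are exactly the components of curl F. Compute:
  ∂R/∂y - ∂Q/∂z = (-2*y) - (0) = -2*y
  ∂P/∂z - ∂R/∂x = (-2*z) - (6*x + z) = -6*x - 3*z
  ∂Q/∂x - ∂P/∂y = (-y) - (3*x) = -3*x - y.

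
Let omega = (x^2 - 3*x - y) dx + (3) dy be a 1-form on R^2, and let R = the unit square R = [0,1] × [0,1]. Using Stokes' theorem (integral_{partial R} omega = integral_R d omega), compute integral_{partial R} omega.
integral_(partial R) omega = 1

Stokes: integral_partial_R omega = integral_R d omega with d omega = (∂Q/∂x - ∂P/∂y) dx ∧ dy.
  ∂Q/∂x = 0
  ∂P/∂y = -1
  integrand = ∂Q/∂x - ∂P/∂y = 1.
Integrating over R: integral_0^1 integral_0^1 (1) dx dy = 1.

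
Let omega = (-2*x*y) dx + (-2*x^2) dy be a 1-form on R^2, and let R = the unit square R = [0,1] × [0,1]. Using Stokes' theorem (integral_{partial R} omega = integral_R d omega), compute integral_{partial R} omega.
integral_(partial R) omega = -1

Stokes: integral_partial_R omega = integral_R d omega with d omega = (∂Q/∂x - ∂P/∂y) dx ∧ dy.
  ∂Q/∂x = -4*x
  ∂P/∂y = -2*x
  integrand = ∂Q/∂x - ∂P/∂y = -2*x.
Integrating over R: integral_0^1 integral_0^1 (-2*x) dx dy = -1.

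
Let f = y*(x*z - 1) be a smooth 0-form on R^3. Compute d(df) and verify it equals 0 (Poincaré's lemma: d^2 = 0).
d(df) = 0

Step 1: df = sum_i (∂f/∂x_i) dx_i = (y*z) dx + (x*z - 1) dy + (x*y) dz.
Step 2: Apply d again. Using the 1-form formula, the coefficient of dx ∧ dy in d(df) is ∂^2 f/∂x ∂y - ∂^2 f/∂y ∂x = (z) - (z) = 0 (equality of mixed partials for smooth f).
Similarly for dx ∧ dz and dy ∧ dz — all coefficients vanish. So d(df) = 0.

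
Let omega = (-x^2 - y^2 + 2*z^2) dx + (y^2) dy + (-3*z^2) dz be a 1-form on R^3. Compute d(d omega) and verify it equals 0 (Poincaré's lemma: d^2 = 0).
d(d omega) = 0

Step 1: d omega = sum_{i<j} (∂f_j/∂x_i - ∂f_i/∂x_j) dx_i ∧ dx_j:
  coeff of dx ∧ dy: 2*y
  coeff of dx ∧ dz: -4*z
  coeff of dy ∧ dz: 0
Step 2: Apply d again to each 2-form coefficient. The only possible 3-form in R^3 is dx ∧ dy ∧ dz, with coefficient
  ∂(coeff of dy∧dz)/∂x - ∂(coeff of dx∧dz)/∂y + ∂(coeff of dx∧dy)/∂z
  = ∂/∂x (0) - ∂/∂y (-4*z) + ∂/∂z (2*y).
Each of these terms simplifies to sums of mixed partials that cancel in pairs. The result is 0 (by equality of mixed partials for smooth functions — Schwarz / Clairaut).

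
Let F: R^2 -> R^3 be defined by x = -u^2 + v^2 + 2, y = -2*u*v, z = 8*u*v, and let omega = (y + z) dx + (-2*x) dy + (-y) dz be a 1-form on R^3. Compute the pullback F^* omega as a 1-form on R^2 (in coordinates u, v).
F^* omega = (4*v*(-4*u^2 + 4*u*v + v^2 + 2)) du + (4*u*(-u^2 + 4*u*v + 4*v^2 + 2)) dv

Using F^*(f dg) = (f ∘ F) d(g ∘ F), substitute each coordinate x_i by F_i(u, v) in f_i, and replace dx_i by d F_i = (∂F_i/∂u) du + (∂F_i/∂v) dv.
  For the x component: f_1(F) = 6*u*v; d F_1 = (-2*u) du + (2*v) dv
  For the y component: f_2(F) = 2*u^2 - 2*v^2 - 4; d F_2 = (-2*v) du + (-2*u) dv
  For the z component: f_3(F) = 2*u*v; d F_3 = (8*v) du + (8*u) dv
Combining and collecting du, dv coefficients:
  coeff of du: 4*v*(-4*u^2 + 4*u*v + v^2 + 2)
  coeff of dv: 4*u*(-u^2 + 4*u*v + 4*v^2 + 2)
F^* omega = (4*v*(-4*u^2 + 4*u*v + v^2 + 2)) du + (4*u*(-u^2 + 4*u*v + 4*v^2 + 2)) dv.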